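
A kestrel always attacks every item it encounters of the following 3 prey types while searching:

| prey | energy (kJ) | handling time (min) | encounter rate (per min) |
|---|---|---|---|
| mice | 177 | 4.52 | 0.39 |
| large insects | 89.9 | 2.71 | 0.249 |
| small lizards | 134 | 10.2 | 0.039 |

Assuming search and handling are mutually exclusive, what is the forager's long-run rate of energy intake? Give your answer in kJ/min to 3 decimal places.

R = (0.39×177 + 0.249×89.9 + 0.039×134) / (1 + 0.39×4.52 + 0.249×2.71 + 0.039×10.2) = 96.64/3.835 = 25.2 kJ/min.

25.197 kJ/min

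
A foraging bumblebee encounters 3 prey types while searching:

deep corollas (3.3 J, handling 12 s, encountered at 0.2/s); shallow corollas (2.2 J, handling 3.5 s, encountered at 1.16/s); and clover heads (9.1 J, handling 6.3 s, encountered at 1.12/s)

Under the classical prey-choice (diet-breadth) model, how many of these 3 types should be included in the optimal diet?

E/h in descending order: clover heads 1.44, shallow corollas 0.629, deep corollas 0.275 J/s. The optimal diet is the largest prefix of this list for which every included type satisfies E_i/h_i > R on the types above it.
Rate on top 1: 1.265. shallow corollas: 0.629 < 1.265 → exclude; stop.
Optimal diet: clover heads — 1 of 3 types.

1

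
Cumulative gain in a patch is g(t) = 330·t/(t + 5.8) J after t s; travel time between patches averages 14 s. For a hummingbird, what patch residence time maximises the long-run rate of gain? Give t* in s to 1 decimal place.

Maximise g(t)/(T+t): set derivative to zero → g'(t)(T+t) = g(t).
g'(t) = 330·5.8/(t + 5.8)². Setting 330·5.8/(t+5.8)² = 330t/[(t+5.8)(14+t)] gives 5.8(14+t) = t(t+5.8), so t² = 5.8×14 = 81.2.
t* = √81.2 = 9.011 s.

9.0 s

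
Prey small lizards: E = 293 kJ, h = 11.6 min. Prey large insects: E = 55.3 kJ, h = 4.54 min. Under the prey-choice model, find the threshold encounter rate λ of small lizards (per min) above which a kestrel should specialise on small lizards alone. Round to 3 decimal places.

0.080 per min

At the threshold, the rate on small lizards alone equals the profitability of large insects: λ·293/(1 + λ·11.6) = 55.3/4.54 = 12.18.
Rearranging, λ(293 − 12.18×11.6) = 12.18, so λ = 12.18/151.7 = 0.08029 per min.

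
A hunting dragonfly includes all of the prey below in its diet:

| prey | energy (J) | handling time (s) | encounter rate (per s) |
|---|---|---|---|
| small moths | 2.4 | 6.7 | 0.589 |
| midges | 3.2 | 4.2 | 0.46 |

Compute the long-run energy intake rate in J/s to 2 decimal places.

0.42 J/s

R = Σλ_iE_i / (1 + Σλ_ih_i)
Numerator: 0.589×2.4 + 0.46×3.2 = 2.886
Denominator: 1 + 0.589×6.7 + 0.46×4.2 = 6.878
R = 2.886/6.878 = 0.4195 J/s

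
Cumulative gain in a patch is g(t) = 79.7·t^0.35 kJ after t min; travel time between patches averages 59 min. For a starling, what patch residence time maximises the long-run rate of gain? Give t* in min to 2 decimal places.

31.77 min

Maximise g(t)/(T+t): set derivative to zero → g'(t)(T+t) = g(t).
g'(t) = 0.35·79.7·t^-0.65. Setting 0.35·79.7·t^-0.65 = 79.7·t^0.35/(59+t) gives 0.35(59+t) = t, so 0.65·t = 0.35×59.
t* = 0.35×59/0.65 = 31.77 min.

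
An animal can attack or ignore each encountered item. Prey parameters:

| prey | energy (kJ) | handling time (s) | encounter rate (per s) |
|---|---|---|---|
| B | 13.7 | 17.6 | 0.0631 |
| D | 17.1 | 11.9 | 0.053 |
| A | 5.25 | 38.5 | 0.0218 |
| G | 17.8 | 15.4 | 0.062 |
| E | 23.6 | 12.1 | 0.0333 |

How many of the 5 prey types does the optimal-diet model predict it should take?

Profitabilities (E/h, kJ/s): E 1.95, D 1.44, G 1.16, B 0.778, A 0.136. Add prey in this order while the next type's profitability exceeds the intake rate on those already taken.
Rate on top 1: 0.5602. D: 1.44 > 0.5602 → include.
Rate on top 2: 0.8321. G: 1.16 > 0.8321 → include.
Rate on top 3: 0.9355. B: 0.778 < 0.9355 → exclude; stop.
Optimal diet: E, D, G — 3 of 5 types.

3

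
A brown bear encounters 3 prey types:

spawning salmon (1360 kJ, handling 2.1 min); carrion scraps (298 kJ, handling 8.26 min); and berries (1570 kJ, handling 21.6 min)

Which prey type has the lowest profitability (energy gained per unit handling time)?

carrion scraps

Profitability E/h (kJ/min): spawning salmon = 1360/2.1 = 648, carrion scraps = 298/8.26 = 36.1, berries = 1570/21.6 = 72.7.
Ranked: spawning salmon > berries > carrion scraps.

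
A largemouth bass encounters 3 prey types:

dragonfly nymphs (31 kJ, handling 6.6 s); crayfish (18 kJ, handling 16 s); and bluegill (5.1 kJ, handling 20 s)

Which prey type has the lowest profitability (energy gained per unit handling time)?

bluegill

In descending order of E/h:
dragonfly nymphs: 31/6.6 = 4.7 kJ/s
crayfish: 18/16 = 1.12 kJ/s
bluegill: 5.1/20 = 0.255 kJ/s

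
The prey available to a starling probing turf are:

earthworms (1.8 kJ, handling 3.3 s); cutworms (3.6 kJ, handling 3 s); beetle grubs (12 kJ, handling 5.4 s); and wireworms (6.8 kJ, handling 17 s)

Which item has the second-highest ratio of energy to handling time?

cutworms

In descending order of E/h:
beetle grubs: 12/5.4 = 2.22 kJ/s
cutworms: 3.6/3 = 1.2 kJ/s
earthworms: 1.8/3.3 = 0.545 kJ/s
wireworms: 6.8/17 = 0.4 kJ/s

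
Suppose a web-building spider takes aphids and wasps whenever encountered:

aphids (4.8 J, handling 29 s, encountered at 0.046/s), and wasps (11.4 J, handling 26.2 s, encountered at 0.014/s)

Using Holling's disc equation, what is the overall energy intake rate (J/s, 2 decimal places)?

0.14 J/s

R = Σλ_iE_i / (1 + Σλ_ih_i)
Numerator: 0.046×4.8 + 0.014×11.4 = 0.3804
Denominator: 1 + 0.046×29 + 0.014×26.2 = 2.701
R = 0.3804/2.701 = 0.1408 J/s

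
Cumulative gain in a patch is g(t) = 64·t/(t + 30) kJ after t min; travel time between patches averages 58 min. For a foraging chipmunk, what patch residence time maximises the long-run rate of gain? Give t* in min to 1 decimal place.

41.7 min

Maximise g(t)/(T+t): set derivative to zero → g'(t)(T+t) = g(t).
g'(t) = 64·30/(t + 30)². Setting 64·30/(t+30)² = 64t/[(t+30)(58+t)] gives 30(58+t) = t(t+30), so t² = 30×58 = 1740.
t* = √1740 = 41.71 min.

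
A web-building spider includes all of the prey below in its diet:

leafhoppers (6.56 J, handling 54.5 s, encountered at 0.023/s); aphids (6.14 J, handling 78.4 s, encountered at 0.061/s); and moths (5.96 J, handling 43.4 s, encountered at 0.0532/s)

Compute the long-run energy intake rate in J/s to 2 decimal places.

0.09 J/s

R = (0.023×6.56 + 0.061×6.14 + 0.0532×5.96) / (1 + 0.023×54.5 + 0.061×78.4 + 0.0532×43.4) = 0.8425/9.345 = 0.09016 J/s.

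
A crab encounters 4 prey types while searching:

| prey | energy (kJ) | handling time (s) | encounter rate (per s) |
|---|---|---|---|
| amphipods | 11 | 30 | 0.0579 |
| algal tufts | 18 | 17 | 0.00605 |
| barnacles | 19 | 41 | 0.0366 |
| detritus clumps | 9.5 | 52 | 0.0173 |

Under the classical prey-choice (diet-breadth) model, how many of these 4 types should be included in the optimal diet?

Rank by E/h (kJ/s): algal tufts 1.06, barnacles 0.463, amphipods 0.367, detritus clumps 0.183. Include each in turn until the next type's E/h falls below the running intake rate.
Rate on top 1: 0.09874. barnacles: 0.463 > 0.09874 → include.
Rate on top 2: 0.3089. amphipods: 0.367 > 0.3089 → include.
Rate on top 3: 0.332. detritus clumps: 0.183 < 0.332 → exclude; stop.
Optimal diet: algal tufts, barnacles, amphipods — 3 of 4 types.

3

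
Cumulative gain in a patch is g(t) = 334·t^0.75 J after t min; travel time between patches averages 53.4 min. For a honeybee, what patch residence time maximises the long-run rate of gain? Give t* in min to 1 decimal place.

By the marginal value theorem, leave when the instantaneous gain rate g'(t) equals the habitat-wide average g(t)/(T + t).
g'(t) = 0.75·334·t^-0.25. Setting 0.75·334·t^-0.25 = 334·t^0.75/(53.4+t) gives 0.75(53.4+t) = t, so 0.25·t = 0.75×53.4.
t* = 0.75×53.4/0.25 = 160.2 min.

160.2 min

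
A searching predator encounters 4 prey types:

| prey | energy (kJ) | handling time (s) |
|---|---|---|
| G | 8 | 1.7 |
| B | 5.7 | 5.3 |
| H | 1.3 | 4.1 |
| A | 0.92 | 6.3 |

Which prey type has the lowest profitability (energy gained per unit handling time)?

Profitability E/h (kJ/s): G = 8/1.7 = 4.71, B = 5.7/5.3 = 1.08, H = 1.3/4.1 = 0.317, A = 0.92/6.3 = 0.146.
Ranked: G > B > H > A.

A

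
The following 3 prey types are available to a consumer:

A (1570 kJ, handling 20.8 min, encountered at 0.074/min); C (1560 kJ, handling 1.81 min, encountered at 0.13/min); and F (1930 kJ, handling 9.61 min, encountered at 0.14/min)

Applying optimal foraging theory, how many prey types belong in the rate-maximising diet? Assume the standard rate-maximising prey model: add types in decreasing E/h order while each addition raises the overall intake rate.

2

Profitabilities (E/h, kJ/min): C 862, F 201, A 75.5. Add prey in this order while the next type's profitability exceeds the intake rate on those already taken.
Rate on top 1: 164.2. F: 201 > 164.2 → include.
Rate on top 2: 183.3. A: 75.5 < 183.3 → exclude; stop.
Optimal diet: C, F — 2 of 3 types.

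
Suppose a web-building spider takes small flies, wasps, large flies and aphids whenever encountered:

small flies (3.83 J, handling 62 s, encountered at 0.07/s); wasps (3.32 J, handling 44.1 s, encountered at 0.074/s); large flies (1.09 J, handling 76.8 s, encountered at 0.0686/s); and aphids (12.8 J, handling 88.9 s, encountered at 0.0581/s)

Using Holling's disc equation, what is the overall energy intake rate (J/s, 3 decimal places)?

0.070 J/s

R = (0.07×3.83 + 0.074×3.32 + 0.0686×1.09 + 0.0581×12.8) / (1 + 0.07×62 + 0.074×44.1 + 0.0686×76.8 + 0.0581×88.9) = 1.332/19.04 = 0.06998 J/s.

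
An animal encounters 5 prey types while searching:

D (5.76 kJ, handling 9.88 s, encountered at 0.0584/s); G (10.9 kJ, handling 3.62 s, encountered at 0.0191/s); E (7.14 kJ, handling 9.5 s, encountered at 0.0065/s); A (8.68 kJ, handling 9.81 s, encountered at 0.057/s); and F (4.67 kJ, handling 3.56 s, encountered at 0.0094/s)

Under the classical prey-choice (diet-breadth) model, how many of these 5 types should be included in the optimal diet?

5

E/h in descending order: G 3.01, F 1.31, A 0.885, E 0.752, D 0.583 kJ/s. The optimal diet is the largest prefix of this list for which every included type satisfies E_i/h_i > R on the types above it.
Rate on top 1: 0.1947. F: 1.31 > 0.1947 → include.
Rate on top 2: 0.2286. A: 0.885 > 0.2286 → include.
Rate on top 3: 0.4494. E: 0.752 > 0.4494 → include.
Rate on top 4: 0.4603. D: 0.583 > 0.4603 → include.
Optimal diet: G, F, A, E, D — 5 of 5 types.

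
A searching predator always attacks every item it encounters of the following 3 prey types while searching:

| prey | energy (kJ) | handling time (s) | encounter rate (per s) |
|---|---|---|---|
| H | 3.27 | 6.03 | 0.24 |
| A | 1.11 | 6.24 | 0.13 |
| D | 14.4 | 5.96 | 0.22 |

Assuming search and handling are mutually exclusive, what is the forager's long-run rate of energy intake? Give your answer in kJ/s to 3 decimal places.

R = Σλ_iE_i / (1 + Σλ_ih_i)
Numerator: 0.24×3.27 + 0.13×1.11 + 0.22×14.4 = 4.097
Denominator: 1 + 0.24×6.03 + 0.13×6.24 + 0.22×5.96 = 4.57
R = 4.097/4.57 = 0.8966 kJ/s

0.897 kJ/s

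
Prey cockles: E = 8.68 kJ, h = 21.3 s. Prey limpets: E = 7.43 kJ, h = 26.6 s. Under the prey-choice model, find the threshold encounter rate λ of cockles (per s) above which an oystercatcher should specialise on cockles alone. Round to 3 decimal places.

At the threshold, the rate on cockles alone equals the profitability of limpets: λ·8.68/(1 + λ·21.3) = 7.43/26.6 = 0.2793.
Rearranging, λ(8.68 − 0.2793×21.3) = 0.2793, so λ = 0.2793/2.73 = 0.1023 per s.

0.102 per s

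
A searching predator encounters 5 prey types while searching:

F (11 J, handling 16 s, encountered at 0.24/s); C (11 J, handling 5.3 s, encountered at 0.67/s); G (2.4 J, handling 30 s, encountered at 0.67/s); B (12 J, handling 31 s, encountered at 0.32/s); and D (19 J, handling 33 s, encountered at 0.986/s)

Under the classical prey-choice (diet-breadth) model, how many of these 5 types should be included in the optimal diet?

E/h in descending order: C 2.08, F 0.688, D 0.576, B 0.387, G 0.08 J/s. The optimal diet is the largest prefix of this list for which every included type satisfies E_i/h_i > R on the types above it.
Rate on top 1: 1.619. F: 0.688 < 1.619 → exclude; stop.
Optimal diet: C — 1 of 5 types.

1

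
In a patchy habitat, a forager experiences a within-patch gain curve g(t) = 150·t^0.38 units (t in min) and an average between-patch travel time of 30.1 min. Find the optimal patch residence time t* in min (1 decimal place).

18.4 min

Optimal t* satisfies g'(t*) = g(t*)/(T + t*).
g'(t) = 0.38·150·t^-0.62. Setting 0.38·150·t^-0.62 = 150·t^0.38/(30.1+t) gives 0.38(30.1+t) = t, so 0.62·t = 0.38×30.1.
t* = 0.38×30.1/0.62 = 18.45 min.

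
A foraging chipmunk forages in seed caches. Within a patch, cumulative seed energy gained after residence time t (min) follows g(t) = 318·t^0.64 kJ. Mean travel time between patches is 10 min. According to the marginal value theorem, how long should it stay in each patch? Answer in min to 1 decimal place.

17.8 min

By the marginal value theorem, leave when the instantaneous gain rate g'(t) equals the habitat-wide average g(t)/(T + t).
g'(t) = 0.64·318·t^-0.36. Setting 0.64·318·t^-0.36 = 318·t^0.64/(10+t) gives 0.64(10+t) = t, so 0.36·t = 0.64×10.
t* = 0.64×10/0.36 = 17.78 min.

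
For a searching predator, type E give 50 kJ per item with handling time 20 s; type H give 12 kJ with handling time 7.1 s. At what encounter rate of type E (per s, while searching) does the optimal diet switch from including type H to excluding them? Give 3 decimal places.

The zero-one rule: include type H iff E₂/h₂ > λE₁/(1+λh₁). Equality gives the switch point.
λE₁h₂ = E₂ + λE₂h₁ ⇒ λ = E₂/(E₁h₂ − E₂h₁) = 12/(355 − 240) = 0.1043 per s.

0.104 per s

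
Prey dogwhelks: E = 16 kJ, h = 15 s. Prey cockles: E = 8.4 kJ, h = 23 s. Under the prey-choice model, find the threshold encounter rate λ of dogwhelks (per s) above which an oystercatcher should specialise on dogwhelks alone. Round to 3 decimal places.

At the threshold, the rate on dogwhelks alone equals the profitability of cockles: λ·16/(1 + λ·15) = 8.4/23 = 0.3652.
Rearranging, λ(16 − 0.3652×15) = 0.3652, so λ = 0.3652/10.52 = 0.03471 per s.

0.035 per s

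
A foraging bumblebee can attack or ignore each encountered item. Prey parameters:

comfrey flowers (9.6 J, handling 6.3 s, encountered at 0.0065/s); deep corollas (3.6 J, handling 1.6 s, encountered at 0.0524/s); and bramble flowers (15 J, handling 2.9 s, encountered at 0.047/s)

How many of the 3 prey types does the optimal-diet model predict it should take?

3

E/h in descending order: bramble flowers 5.17, deep corollas 2.25, comfrey flowers 1.52 J/s. The optimal diet is the largest prefix of this list for which every included type satisfies E_i/h_i > R on the types above it.
Rate on top 1: 0.6204. deep corollas: 2.25 > 0.6204 → include.
Rate on top 2: 0.7324. comfrey flowers: 1.52 > 0.7324 → include.
Optimal diet: bramble flowers, deep corollas, comfrey flowers — 3 of 3 types.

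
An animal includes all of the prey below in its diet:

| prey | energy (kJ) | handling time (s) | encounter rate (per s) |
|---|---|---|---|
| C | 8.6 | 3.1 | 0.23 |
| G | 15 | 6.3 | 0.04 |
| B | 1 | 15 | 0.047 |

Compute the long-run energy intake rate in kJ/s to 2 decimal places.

R = Σλ_iE_i / (1 + Σλ_ih_i)
Numerator: 0.23×8.6 + 0.04×15 + 0.047×1 = 2.625
Denominator: 1 + 0.23×3.1 + 0.04×6.3 + 0.047×15 = 2.67
R = 2.625/2.67 = 0.9831 kJ/s

0.98 kJ/s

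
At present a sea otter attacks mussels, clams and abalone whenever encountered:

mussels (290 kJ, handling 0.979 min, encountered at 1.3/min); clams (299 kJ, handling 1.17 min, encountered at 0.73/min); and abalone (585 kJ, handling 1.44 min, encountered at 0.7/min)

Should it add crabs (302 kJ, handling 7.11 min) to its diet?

No

Intake rate on the current diet: R = (1.3×290 + 0.73×299 + 0.7×585) / (1 + 1.3×0.979 + 0.73×1.17 + 0.7×1.44) = 1005/4.135 = 243 kJ/min.
Profitability of crabs: 302/7.11 = 42.48 kJ/min.
42.48 < 243, so adding crabs would lower the average — exclude it.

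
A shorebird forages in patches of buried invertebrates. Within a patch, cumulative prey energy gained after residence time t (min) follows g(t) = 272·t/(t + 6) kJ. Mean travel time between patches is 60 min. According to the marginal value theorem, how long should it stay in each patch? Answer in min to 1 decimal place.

By the marginal value theorem, leave when the instantaneous gain rate g'(t) equals the habitat-wide average g(t)/(T + t).
g'(t) = 272·6/(t + 6)². Setting 272·6/(t+6)² = 272t/[(t+6)(60+t)] gives 6(60+t) = t(t+6), so t² = 6×60 = 360.
t* = √360 = 18.97 min.

19.0 min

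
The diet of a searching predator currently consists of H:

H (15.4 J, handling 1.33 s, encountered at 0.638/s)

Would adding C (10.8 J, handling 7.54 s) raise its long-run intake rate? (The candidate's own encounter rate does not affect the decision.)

No

Intake rate on the current diet: R = (0.638×15.4) / (1 + 0.638×1.33) = 9.825/1.849 = 5.315 J/s.
C: E/h = 10.8/7.54 = 1.432 J/s.
1.432 < 5.315, so adding C would lower the average — exclude it.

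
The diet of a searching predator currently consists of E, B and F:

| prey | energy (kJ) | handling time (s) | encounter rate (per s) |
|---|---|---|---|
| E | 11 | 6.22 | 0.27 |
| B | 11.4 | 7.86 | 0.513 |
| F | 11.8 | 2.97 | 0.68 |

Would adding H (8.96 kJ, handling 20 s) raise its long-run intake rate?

Current rate: (0.27×11 + 0.513×11.4 + 0.68×11.8)/(1 + 0.27×6.22 + 0.513×7.86 + 0.68×2.97) = 1.929 kJ/s.
Profitability of H: 8.96/20 = 0.448 kJ/s.
Since 0.448 < R, time spent handling H is better spent searching.

No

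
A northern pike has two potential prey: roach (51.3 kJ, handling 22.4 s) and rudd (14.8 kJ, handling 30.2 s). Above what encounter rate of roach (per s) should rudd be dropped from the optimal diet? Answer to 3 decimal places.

The zero-one rule: include rudd iff E₂/h₂ > λE₁/(1+λh₁). Equality gives the switch point.
λE₁h₂ = E₂ + λE₂h₁ ⇒ λ = E₂/(E₁h₂ − E₂h₁) = 14.8/(1549 − 331.5) = 0.01215 per s.

0.012 per s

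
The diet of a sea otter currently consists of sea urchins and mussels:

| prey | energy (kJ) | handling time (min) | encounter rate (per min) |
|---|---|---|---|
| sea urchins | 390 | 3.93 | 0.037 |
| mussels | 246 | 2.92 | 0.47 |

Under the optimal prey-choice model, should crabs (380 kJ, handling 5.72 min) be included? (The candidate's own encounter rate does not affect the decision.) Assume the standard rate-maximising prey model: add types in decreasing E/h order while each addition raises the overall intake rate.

Yes

Intake rate on the current diet: R = (0.037×390 + 0.47×246) / (1 + 0.037×3.93 + 0.47×2.92) = 130/2.518 = 51.65 kJ/min.
Profitability of crabs: 380/5.72 = 66.43 kJ/min.
66.43 > 51.65, so adding crabs raises the average — include it.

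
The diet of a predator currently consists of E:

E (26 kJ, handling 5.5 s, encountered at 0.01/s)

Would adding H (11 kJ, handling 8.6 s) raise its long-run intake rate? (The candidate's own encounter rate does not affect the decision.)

Yes

Current rate: (0.01×26)/(1 + 0.01×5.5) = 0.2464 kJ/s.
H: E/h = 11/8.6 = 1.279 kJ/s.
1.279 > 0.2464, so adding H raises the average — include it.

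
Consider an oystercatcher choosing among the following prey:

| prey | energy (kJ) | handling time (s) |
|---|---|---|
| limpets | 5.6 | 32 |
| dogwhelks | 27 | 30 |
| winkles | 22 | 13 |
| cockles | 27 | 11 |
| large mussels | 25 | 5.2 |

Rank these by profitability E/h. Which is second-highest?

In descending order of E/h:
large mussels: 25/5.2 = 4.81 kJ/s
cockles: 27/11 = 2.45 kJ/s
winkles: 22/13 = 1.69 kJ/s
dogwhelks: 27/30 = 0.9 kJ/s
limpets: 5.6/32 = 0.175 kJ/s

cockles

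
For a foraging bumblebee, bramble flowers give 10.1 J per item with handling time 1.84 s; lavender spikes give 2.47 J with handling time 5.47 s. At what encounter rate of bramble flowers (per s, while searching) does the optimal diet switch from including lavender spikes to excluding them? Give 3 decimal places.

Drop lavender spikes once their profitability E₂/h₂ falls below the rate achievable on bramble flowers alone: E₂/h₂ = λE₁/(1 + λh₁).
Solve for λ: λE₁h₂ = E₂(1 + λh₁) → λ(E₁h₂ − E₂h₁) = E₂ → λ = E₂/(E₁h₂ − E₂h₁).
λ = 2.47/(10.1×5.47 − 2.47×1.84) = 2.47/50.7 = 0.04872 per s.

0.049 per s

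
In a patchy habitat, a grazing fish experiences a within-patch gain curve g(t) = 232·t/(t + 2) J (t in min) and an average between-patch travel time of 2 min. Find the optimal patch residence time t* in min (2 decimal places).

Optimal t* satisfies g'(t*) = g(t*)/(T + t*).
g'(t) = 232·2/(t + 2)². Setting 232·2/(t+2)² = 232t/[(t+2)(2+t)] gives 2(2+t) = t(t+2), so t² = 2×2 = 4.
t* = √4 = 2 min.

2.00 min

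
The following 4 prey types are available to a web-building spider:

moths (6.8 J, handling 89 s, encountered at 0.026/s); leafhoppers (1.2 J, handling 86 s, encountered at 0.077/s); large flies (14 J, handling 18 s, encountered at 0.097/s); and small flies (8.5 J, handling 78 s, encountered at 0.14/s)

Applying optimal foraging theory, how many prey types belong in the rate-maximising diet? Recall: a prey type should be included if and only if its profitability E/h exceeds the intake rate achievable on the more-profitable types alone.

1

Profitabilities (E/h, J/s): large flies 0.778, small flies 0.109, moths 0.0764, leafhoppers 0.014. Add prey in this order while the next type's profitability exceeds the intake rate on those already taken.
Rate on top 1: 0.4945. small flies: 0.109 < 0.4945 → exclude; stop.
Optimal diet: large flies — 1 of 4 types.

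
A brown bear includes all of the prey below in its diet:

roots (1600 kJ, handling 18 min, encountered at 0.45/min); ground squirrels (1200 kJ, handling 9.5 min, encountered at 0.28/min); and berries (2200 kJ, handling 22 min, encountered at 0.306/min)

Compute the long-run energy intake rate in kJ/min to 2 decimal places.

Energy encountered per unit search time: 0.45×1600 + 0.28×1200 + 0.306×2200 = 1729 kJ/min.
Handling time per unit search time: 0.45×18 + 0.28×9.5 + 0.306×22 = 17.49.
Rate = 1729/(1 + 17.49) = 93.51 kJ/min.

93.51 kJ/min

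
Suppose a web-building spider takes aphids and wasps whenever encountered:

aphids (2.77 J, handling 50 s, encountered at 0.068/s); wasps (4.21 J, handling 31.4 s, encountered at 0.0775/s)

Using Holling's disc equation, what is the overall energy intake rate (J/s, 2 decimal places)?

0.08 J/s

R = Σλ_iE_i / (1 + Σλ_ih_i)
Numerator: 0.068×2.77 + 0.0775×4.21 = 0.5146
Denominator: 1 + 0.068×50 + 0.0775×31.4 = 6.834
R = 0.5146/6.834 = 0.07531 J/s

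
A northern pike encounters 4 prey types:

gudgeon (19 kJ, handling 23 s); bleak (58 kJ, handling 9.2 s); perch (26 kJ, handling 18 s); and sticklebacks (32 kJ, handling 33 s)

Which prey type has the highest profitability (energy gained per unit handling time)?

bleak

In descending order of E/h:
bleak: 58/9.2 = 6.3 kJ/s
perch: 26/18 = 1.44 kJ/s
sticklebacks: 32/33 = 0.97 kJ/s
gudgeon: 19/23 = 0.826 kJ/s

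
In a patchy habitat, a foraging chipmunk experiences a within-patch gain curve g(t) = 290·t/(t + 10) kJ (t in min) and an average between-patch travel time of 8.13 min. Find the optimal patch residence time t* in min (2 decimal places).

9.02 min

Maximise g(t)/(T+t): set derivative to zero → g'(t)(T+t) = g(t).
g'(t) = 290·10/(t + 10)². Setting 290·10/(t+10)² = 290t/[(t+10)(8.13+t)] gives 10(8.13+t) = t(t+10), so t² = 10×8.13 = 81.3.
t* = √81.3 = 9.017 min.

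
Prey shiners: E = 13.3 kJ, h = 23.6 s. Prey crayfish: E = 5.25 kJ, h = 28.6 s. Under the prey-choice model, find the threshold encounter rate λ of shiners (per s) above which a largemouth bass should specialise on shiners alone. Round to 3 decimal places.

0.020 per s

At the threshold, the rate on shiners alone equals the profitability of crayfish: λ·13.3/(1 + λ·23.6) = 5.25/28.6 = 0.1836.
Rearranging, λ(13.3 − 0.1836×23.6) = 0.1836, so λ = 0.1836/8.968 = 0.02047 per s.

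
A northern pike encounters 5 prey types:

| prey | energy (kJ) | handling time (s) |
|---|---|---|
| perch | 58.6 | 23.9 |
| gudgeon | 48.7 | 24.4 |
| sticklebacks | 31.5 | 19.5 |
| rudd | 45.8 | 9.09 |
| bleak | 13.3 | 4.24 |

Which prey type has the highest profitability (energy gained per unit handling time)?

rudd

Profitability E/h (kJ/s): perch = 58.6/23.9 = 2.45, gudgeon = 48.7/24.4 = 2, sticklebacks = 31.5/19.5 = 1.62, rudd = 45.8/9.09 = 5.04, bleak = 13.3/4.24 = 3.14.
Ranked: rudd > bleak > perch > gudgeon > sticklebacks.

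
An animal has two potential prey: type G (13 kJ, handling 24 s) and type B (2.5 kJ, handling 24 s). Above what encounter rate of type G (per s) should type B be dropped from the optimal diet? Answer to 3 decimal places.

At the threshold, the rate on type G alone equals the profitability of type B: λ·13/(1 + λ·24) = 2.5/24 = 0.1042.
Rearranging, λ(13 − 0.1042×24) = 0.1042, so λ = 0.1042/10.5 = 0.009921 per s.

0.010 per s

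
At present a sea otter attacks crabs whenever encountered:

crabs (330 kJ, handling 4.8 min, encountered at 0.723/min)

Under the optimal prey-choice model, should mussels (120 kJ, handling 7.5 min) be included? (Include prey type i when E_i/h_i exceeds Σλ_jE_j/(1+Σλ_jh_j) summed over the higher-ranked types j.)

No

Intake rate on the current diet: R = (0.723×330) / (1 + 0.723×4.8) = 238.6/4.47 = 53.37 kJ/min.
mussels: E/h = 120/7.5 = 16 kJ/min.
Since 16 < R, time spent handling mussels is better spent searching.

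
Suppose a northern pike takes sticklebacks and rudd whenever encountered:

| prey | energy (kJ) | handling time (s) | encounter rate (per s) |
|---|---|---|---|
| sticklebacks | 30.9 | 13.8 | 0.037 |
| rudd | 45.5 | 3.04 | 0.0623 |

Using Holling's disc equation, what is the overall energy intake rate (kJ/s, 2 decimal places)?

2.34 kJ/s

R = (0.037×30.9 + 0.0623×45.5) / (1 + 0.037×13.8 + 0.0623×3.04) = 3.978/1.7 = 2.34 kJ/s.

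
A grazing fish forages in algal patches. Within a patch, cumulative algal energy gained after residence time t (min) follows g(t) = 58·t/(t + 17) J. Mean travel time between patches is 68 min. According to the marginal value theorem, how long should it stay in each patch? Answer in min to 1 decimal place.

Maximise g(t)/(T+t): set derivative to zero → g'(t)(T+t) = g(t).
g'(t) = 58·17/(t + 17)². Setting 58·17/(t+17)² = 58t/[(t+17)(68+t)] gives 17(68+t) = t(t+17), so t² = 17×68 = 1156.
t* = √1156 = 34 min.

34.0 min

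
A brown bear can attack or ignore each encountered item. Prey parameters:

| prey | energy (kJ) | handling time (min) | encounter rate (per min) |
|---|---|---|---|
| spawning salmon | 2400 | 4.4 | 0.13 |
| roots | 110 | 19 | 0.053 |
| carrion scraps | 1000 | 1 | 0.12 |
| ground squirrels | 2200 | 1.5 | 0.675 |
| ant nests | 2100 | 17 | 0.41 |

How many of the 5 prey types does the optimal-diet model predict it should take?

Rank by E/h (kJ/min): ground squirrels 1.47e+03, carrion scraps 1e+03, spawning salmon 545, ant nests 124, roots 5.79. Include each in turn until the next type's E/h falls below the running intake rate.
Rate on top 1: 737.9. carrion scraps: 1e+03 > 737.9 → include.
Rate on top 2: 752.6. spawning salmon: 545 < 752.6 → exclude; stop.
Optimal diet: ground squirrels, carrion scraps — 2 of 5 types.

2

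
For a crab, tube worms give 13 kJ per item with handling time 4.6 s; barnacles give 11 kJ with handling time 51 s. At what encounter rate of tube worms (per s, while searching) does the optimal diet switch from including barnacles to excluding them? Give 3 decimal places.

The zero-one rule: include barnacles iff E₂/h₂ > λE₁/(1+λh₁). Equality gives the switch point.
λE₁h₂ = E₂ + λE₂h₁ ⇒ λ = E₂/(E₁h₂ − E₂h₁) = 11/(663 − 50.6) = 0.01796 per s.

0.018 per s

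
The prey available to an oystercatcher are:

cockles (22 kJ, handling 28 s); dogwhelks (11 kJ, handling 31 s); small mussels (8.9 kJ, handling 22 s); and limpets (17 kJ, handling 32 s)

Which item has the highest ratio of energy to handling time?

In descending order of E/h:
cockles: 22/28 = 0.786 kJ/s
limpets: 17/32 = 0.531 kJ/s
small mussels: 8.9/22 = 0.405 kJ/s
dogwhelks: 11/31 = 0.355 kJ/s

cockles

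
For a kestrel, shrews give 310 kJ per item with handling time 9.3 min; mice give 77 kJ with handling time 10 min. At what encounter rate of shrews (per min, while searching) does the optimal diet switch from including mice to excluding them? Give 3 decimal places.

0.032 per min

The zero-one rule: include mice iff E₂/h₂ > λE₁/(1+λh₁). Equality gives the switch point.
λE₁h₂ = E₂ + λE₂h₁ ⇒ λ = E₂/(E₁h₂ − E₂h₁) = 77/(3100 − 716.1) = 0.0323 per min.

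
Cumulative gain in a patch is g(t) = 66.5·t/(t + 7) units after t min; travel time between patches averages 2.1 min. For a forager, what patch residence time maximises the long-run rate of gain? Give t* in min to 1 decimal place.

Optimal t* satisfies g'(t*) = g(t*)/(T + t*).
g'(t) = 66.5·7/(t + 7)². Setting 66.5·7/(t+7)² = 66.5t/[(t+7)(2.1+t)] gives 7(2.1+t) = t(t+7), so t² = 7×2.1 = 14.7.
t* = √14.7 = 3.834 min.

3.8 min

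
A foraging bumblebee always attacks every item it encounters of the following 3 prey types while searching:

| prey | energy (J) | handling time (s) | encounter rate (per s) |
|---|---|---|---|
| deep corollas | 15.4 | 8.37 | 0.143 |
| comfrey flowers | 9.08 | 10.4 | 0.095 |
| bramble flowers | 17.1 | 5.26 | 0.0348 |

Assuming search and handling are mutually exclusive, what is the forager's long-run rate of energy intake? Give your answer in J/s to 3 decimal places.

R = (0.143×15.4 + 0.095×9.08 + 0.0348×17.1) / (1 + 0.143×8.37 + 0.095×10.4 + 0.0348×5.26) = 3.66/3.368 = 1.087 J/s.

1.087 J/s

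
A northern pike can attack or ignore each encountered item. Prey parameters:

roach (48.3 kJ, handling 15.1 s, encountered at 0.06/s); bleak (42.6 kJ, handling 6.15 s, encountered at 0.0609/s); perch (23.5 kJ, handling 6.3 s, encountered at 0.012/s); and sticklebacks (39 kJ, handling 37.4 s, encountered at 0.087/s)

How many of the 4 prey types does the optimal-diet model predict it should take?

Rank by E/h (kJ/s): bleak 6.93, perch 3.73, roach 3.2, sticklebacks 1.04. Include each in turn until the next type's E/h falls below the running intake rate.
Rate on top 1: 1.887. perch: 3.73 > 1.887 → include.
Rate on top 2: 1.983. roach: 3.2 > 1.983 → include.
Rate on top 3: 2.451. sticklebacks: 1.04 < 2.451 → exclude; stop.
Optimal diet: bleak, perch, roach — 3 of 4 types.

3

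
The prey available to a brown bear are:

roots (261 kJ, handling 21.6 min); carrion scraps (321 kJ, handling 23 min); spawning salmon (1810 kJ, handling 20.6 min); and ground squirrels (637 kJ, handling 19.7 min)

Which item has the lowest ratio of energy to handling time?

In descending order of E/h:
spawning salmon: 1810/20.6 = 87.9 kJ/min
ground squirrels: 637/19.7 = 32.3 kJ/min
carrion scraps: 321/23 = 14 kJ/min
roots: 261/21.6 = 12.1 kJ/min

roots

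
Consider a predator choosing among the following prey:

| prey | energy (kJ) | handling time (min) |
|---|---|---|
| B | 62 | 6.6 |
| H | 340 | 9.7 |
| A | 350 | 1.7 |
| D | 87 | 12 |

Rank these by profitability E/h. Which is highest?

A

In descending order of E/h:
A: 350/1.7 = 206 kJ/min
H: 340/9.7 = 35.1 kJ/min
B: 62/6.6 = 9.39 kJ/min
D: 87/12 = 7.25 kJ/min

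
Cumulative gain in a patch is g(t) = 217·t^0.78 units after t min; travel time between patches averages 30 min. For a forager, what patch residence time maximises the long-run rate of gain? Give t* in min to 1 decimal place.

Maximise g(t)/(T+t): set derivative to zero → g'(t)(T+t) = g(t).
g'(t) = 0.78·217·t^-0.22. Setting 0.78·217·t^-0.22 = 217·t^0.78/(30+t) gives 0.78(30+t) = t, so 0.22·t = 0.78×30.
t* = 0.78×30/0.22 = 106.4 min.

106.4 min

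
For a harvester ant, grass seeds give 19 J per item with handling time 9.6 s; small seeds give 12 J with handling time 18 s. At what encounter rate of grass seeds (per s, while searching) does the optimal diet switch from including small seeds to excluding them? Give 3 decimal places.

Drop small seeds once their profitability E₂/h₂ falls below the rate achievable on grass seeds alone: E₂/h₂ = λE₁/(1 + λh₁).
Solve for λ: λE₁h₂ = E₂(1 + λh₁) → λ(E₁h₂ − E₂h₁) = E₂ → λ = E₂/(E₁h₂ − E₂h₁).
λ = 12/(19×18 − 12×9.6) = 12/226.8 = 0.05291 per s.

0.053 per s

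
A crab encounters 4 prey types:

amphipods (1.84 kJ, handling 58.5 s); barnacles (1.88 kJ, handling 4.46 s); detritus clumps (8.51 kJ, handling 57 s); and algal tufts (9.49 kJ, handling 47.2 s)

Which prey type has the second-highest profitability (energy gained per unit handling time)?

algal tufts

In descending order of E/h:
barnacles: 1.88/4.46 = 0.422 kJ/s
algal tufts: 9.49/47.2 = 0.201 kJ/s
detritus clumps: 8.51/57 = 0.149 kJ/s
amphipods: 1.84/58.5 = 0.0315 kJ/s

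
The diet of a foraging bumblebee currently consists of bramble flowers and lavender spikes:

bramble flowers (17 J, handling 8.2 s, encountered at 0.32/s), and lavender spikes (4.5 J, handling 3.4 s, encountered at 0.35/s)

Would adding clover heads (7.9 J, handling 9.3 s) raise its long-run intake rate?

No

Current rate: (0.32×17 + 0.35×4.5)/(1 + 0.32×8.2 + 0.35×3.4) = 1.457 J/s.
clover heads: E/h = 7.9/9.3 = 0.8495 J/s.
0.8495 < 1.457, so adding clover heads would lower the average — exclude it.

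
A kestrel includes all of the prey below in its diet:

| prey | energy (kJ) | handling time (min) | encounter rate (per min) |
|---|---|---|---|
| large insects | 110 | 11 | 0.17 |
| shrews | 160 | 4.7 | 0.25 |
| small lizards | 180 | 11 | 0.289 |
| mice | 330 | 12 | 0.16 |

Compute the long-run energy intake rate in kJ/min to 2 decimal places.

17.88 kJ/min

Energy encountered per unit search time: 0.17×110 + 0.25×160 + 0.289×180 + 0.16×330 = 163.5 kJ/min.
Handling time per unit search time: 0.17×11 + 0.25×4.7 + 0.289×11 + 0.16×12 = 8.144.
Rate = 163.5/(1 + 8.144) = 17.88 kJ/min.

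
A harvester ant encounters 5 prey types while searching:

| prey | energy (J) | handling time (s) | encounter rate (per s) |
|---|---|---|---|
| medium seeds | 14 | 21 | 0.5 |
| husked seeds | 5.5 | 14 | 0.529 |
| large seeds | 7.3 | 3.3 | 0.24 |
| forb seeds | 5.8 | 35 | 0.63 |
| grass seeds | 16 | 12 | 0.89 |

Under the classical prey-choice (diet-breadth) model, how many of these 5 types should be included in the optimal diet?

2

Profitabilities (E/h, J/s): large seeds 2.21, grass seeds 1.33, medium seeds 0.667, husked seeds 0.393, forb seeds 0.166. Add prey in this order while the next type's profitability exceeds the intake rate on those already taken.
Rate on top 1: 0.9777. grass seeds: 1.33 > 0.9777 → include.
Rate on top 2: 1.282. medium seeds: 0.667 < 1.282 → exclude; stop.
Optimal diet: large seeds, grass seeds — 2 of 5 types.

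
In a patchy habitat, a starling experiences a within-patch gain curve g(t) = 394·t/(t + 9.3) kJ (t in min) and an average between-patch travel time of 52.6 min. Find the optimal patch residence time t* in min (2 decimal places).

22.12 min

Maximise g(t)/(T+t): set derivative to zero → g'(t)(T+t) = g(t).
g'(t) = 394·9.3/(t + 9.3)². Setting 394·9.3/(t+9.3)² = 394t/[(t+9.3)(52.6+t)] gives 9.3(52.6+t) = t(t+9.3), so t² = 9.3×52.6 = 489.2.
t* = √489.2 = 22.12 min.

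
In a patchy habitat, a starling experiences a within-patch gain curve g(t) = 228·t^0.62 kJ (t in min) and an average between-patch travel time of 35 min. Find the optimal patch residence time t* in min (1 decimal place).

By the marginal value theorem, leave when the instantaneous gain rate g'(t) equals the habitat-wide average g(t)/(T + t).
g'(t) = 0.62·228·t^-0.38. Setting 0.62·228·t^-0.38 = 228·t^0.62/(35+t) gives 0.62(35+t) = t, so 0.38·t = 0.62×35.
t* = 0.62×35/0.38 = 57.11 min.

57.1 min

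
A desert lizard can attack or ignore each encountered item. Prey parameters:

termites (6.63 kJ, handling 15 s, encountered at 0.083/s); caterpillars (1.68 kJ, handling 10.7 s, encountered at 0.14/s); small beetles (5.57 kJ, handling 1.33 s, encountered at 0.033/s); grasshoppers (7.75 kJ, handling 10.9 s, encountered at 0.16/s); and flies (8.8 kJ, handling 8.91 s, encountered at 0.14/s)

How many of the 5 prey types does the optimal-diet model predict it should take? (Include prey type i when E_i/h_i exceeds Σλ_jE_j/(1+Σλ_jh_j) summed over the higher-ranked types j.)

3

E/h in descending order: small beetles 4.19, flies 0.988, grasshoppers 0.711, termites 0.442, caterpillars 0.157 kJ/s. The optimal diet is the largest prefix of this list for which every included type satisfies E_i/h_i > R on the types above it.
Rate on top 1: 0.1761. flies: 0.988 > 0.1761 → include.
Rate on top 2: 0.6179. grasshoppers: 0.711 > 0.6179 → include.
Rate on top 3: 0.6581. termites: 0.442 < 0.6581 → exclude; stop.
Optimal diet: small beetles, flies, grasshoppers — 3 of 5 types.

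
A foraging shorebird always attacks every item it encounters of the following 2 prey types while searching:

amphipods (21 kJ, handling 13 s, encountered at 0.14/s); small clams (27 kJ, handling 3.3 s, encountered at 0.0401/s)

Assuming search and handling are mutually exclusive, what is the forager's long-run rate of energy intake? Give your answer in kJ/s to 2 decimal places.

1.36 kJ/s

R = (0.14×21 + 0.0401×27) / (1 + 0.14×13 + 0.0401×3.3) = 4.023/2.952 = 1.363 kJ/s.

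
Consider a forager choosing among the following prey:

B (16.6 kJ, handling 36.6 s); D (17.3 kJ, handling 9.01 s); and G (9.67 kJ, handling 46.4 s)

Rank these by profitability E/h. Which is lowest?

In descending order of E/h:
D: 17.3/9.01 = 1.92 kJ/s
B: 16.6/36.6 = 0.454 kJ/s
G: 9.67/46.4 = 0.208 kJ/s

G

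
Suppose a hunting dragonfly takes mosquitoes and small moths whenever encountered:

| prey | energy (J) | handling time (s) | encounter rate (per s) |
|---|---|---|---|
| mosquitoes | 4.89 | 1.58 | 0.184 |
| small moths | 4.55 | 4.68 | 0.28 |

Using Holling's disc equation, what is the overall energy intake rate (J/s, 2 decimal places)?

0.84 J/s

R = (0.184×4.89 + 0.28×4.55) / (1 + 0.184×1.58 + 0.28×4.68) = 2.174/2.601 = 0.8357 J/s.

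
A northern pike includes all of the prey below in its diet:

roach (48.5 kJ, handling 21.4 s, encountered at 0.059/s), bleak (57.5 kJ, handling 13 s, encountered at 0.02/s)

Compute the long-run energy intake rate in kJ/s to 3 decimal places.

1.590 kJ/s

Energy encountered per unit search time: 0.059×48.5 + 0.02×57.5 = 4.011 kJ/s.
Handling time per unit search time: 0.059×21.4 + 0.02×13 = 1.523.
Rate = 4.011/(1 + 1.523) = 1.59 kJ/s.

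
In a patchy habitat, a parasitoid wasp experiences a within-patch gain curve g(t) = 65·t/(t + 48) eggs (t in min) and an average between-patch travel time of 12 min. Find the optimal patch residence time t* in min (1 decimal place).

24.0 min

By the marginal value theorem, leave when the instantaneous gain rate g'(t) equals the habitat-wide average g(t)/(T + t).
g'(t) = 65·48/(t + 48)². Setting 65·48/(t+48)² = 65t/[(t+48)(12+t)] gives 48(12+t) = t(t+48), so t² = 48×12 = 576.
t* = √576 = 24 min.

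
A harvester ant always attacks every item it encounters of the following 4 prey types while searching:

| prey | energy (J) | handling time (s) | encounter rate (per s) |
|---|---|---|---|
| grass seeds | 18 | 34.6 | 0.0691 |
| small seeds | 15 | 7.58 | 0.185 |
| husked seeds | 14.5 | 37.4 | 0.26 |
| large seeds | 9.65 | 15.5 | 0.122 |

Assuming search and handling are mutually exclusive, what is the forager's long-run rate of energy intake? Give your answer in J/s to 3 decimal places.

Energy encountered per unit search time: 0.0691×18 + 0.185×15 + 0.26×14.5 + 0.122×9.65 = 8.966 J/s.
Handling time per unit search time: 0.0691×34.6 + 0.185×7.58 + 0.26×37.4 + 0.122×15.5 = 15.41.
Rate = 8.966/(1 + 15.41) = 0.5464 J/s.

0.546 J/s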